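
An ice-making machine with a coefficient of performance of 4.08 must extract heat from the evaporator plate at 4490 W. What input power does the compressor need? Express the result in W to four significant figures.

Ẇ = Q̇_C/COP = 4490/4.08 = 1100 W.

1100 W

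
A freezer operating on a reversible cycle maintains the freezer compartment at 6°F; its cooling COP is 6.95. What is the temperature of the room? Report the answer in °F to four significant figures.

COP_R = T_C/(T_H − T_C) gives T_H − T_C = T_C/COP.
With T_C = 258.71 K, T_H = 258.71 × (1 + 1/6.95) = 295.93 K.
Converting, 295.93 K = 73.00°F.

73.00 °F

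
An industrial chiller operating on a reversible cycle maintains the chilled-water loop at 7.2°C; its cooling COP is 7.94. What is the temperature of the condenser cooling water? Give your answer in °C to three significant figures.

42.5 °C

COP_R = T_C/(T_H − T_C) gives T_H − T_C = T_C/COP.
With T_C = 280.35 K, T_H = 280.35 × (1 + 1/7.94) = 315.66 K.
Converting, 315.66 K = 42.51°C.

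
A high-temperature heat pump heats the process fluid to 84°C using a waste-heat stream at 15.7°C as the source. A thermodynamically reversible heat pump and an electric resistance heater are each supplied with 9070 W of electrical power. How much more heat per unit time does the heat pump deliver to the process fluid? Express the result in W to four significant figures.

38360 W

In absolute terms T_C = 288.85 K and T_H = 357.15 K, so ΔT = 68.30 K.
COP_Carnot = T_H/ΔT = 357.15/68.30 = 5.229.
The heat pump delivers Q̇_H = COP × Ẇ = 47430 W; the resistance heater delivers Ẇ = 9070 W.
Extra = (COP − 1)·Ẇ = 38360 W.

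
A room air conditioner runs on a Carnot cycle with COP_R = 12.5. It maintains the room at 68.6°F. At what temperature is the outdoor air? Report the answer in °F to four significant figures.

COP_R = T_C/(T_H − T_C) gives T_H − T_C = T_C/COP.
With T_C = 293.48 K, T_H = 293.48 × (1 + 1/12.5) = 316.96 K.
Converting, 316.96 K = 110.86°F.

110.9 °F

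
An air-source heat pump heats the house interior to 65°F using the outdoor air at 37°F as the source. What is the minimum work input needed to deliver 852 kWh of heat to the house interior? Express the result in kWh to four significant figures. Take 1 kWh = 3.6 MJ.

45.47 kWh

In absolute terms T_C = 275.93 K and T_H = 291.48 K, so ΔT = 15.56 K.
The reversible limit is COP_HP = T_H/ΔT = 18.74, so W_min = Q_H/COP = Q_H·ΔT/T_H.
W_min = 852.0 × 15.56/291.48 = 45.47 kWh.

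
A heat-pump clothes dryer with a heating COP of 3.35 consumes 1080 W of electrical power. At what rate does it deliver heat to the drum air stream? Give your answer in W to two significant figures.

3600 W

Q̇_H = COP_HP × Ẇ = 3.35 × 1080 = 3618 W.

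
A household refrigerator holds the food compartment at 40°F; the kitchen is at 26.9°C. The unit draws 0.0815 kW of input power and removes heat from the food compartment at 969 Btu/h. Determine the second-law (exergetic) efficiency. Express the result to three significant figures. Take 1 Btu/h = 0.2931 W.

0.282

Converting, Q̇_C = 969.0 Btu/h = 0.2840 kW, so COP_actual = Q̇_C/Ẇ = 0.2840/0.08150 = 3.485.
In absolute terms T_C = 277.59 K and T_H = 300.05 K, so ΔT = 22.46 K.
COP_Carnot = T_C/ΔT = 277.59/22.46 = 12.36.
η_II = COP_actual/COP_Carnot = 3.485/12.36 = 0.2819.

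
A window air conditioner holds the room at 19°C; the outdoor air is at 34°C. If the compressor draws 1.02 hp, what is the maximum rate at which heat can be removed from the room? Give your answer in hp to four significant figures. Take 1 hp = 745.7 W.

19.87 hp

In absolute terms T_C = 292.15 K and T_H = 307.15 K, so ΔT = 15.00 K.
COP_Carnot = T_C/ΔT = 292.15/15.00 = 19.48.
Q̇_max = COP_Carnot × Ẇ = 19.48 × 1.020 hp = 19.87 hp.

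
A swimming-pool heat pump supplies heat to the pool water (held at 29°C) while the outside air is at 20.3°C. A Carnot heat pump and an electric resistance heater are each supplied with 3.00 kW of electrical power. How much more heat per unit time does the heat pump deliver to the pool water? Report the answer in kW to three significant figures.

In absolute terms T_C = 293.45 K and T_H = 302.15 K, so ΔT = 8.700 K.
COP_Carnot = T_H/ΔT = 302.15/8.700 = 34.73.
The heat pump delivers Q̇_H = COP × Ẇ = 104.2 kW; the resistance heater delivers Ẇ = 3.000 kW.
Extra = (COP − 1)·Ẇ = 101.2 kW.

101 kW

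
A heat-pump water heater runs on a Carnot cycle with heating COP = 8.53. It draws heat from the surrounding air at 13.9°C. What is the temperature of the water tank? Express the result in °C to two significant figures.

COP_HP = T_H/(T_H − T_C) rearranges to T_H = COP·T_C/(COP − 1).
With T_C = 287.05 K, T_H = 8.53 × 287.05/7.530 = 325.17 K.
Converting, 325.17 K = 52.02°C.

52 °C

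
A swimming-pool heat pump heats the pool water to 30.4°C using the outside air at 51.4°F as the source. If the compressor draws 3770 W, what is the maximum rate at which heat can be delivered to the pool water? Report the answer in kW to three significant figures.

58.3 kW

In absolute terms T_C = 283.93 K and T_H = 303.55 K, so ΔT = 19.62 K.
COP_Carnot = T_H/ΔT = 303.55/19.62 = 15.47.
Q̇_max = COP_Carnot × Ẇ = 15.47 × 3770 W = 58320 W = 58.32 kW.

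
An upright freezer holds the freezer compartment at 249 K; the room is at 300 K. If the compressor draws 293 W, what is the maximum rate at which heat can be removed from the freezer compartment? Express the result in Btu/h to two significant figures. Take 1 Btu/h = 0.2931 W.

The reservoir spacing is ΔT = 300 − 249 = 51.00 K.
COP_Carnot = T_C/ΔT = 249.00/51.00 = 4.882.
Q̇_max = COP_Carnot × Ẇ = 4.882 × 293.0 W = 1431 W = 4881 Btu/h.

4900 Btu/h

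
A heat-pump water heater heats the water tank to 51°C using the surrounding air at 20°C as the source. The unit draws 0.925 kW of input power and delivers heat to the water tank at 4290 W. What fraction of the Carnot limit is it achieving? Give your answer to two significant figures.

Converting, Q̇_H = 4290 W = 4.290 kW, so COP_actual = Q̇_H/Ẇ = 4.290/0.9250 = 4.638.
In absolute terms T_C = 293.15 K and T_H = 324.15 K, so ΔT = 31.00 K.
COP_Carnot = T_H/ΔT = 324.15/31.00 = 10.46.
η_II = COP_actual/COP_Carnot = 4.638/10.46 = 0.4435.

0.44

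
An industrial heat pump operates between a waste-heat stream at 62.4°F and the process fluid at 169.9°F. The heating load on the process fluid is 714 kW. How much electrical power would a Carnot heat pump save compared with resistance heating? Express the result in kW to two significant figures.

In absolute terms T_C = 290.04 K and T_H = 349.76 K, so ΔT = 59.72 K.
COP_Carnot = T_H/ΔT = 349.76/59.72 = 5.856.
Resistance heating needs Ẇ_res = Q̇_H = 714.0 kW; the reversible heat pump needs only Ẇ_hp = Q̇_H/COP = 121.9 kW.
Saving = 714.0 − 121.9 = 592.1 kW.

590 kW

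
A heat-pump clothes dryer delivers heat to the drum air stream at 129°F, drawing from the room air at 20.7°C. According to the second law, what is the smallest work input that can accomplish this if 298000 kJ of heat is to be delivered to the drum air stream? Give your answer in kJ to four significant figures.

In absolute terms T_C = 293.85 K and T_H = 327.04 K, so ΔT = 33.19 K.
The reversible limit is COP_HP = T_H/ΔT = 9.854, so W_min = Q_H/COP = Q_H·ΔT/T_H.
W_min = 298000 × 33.19/327.04 = 30240 kJ.

30240 kJ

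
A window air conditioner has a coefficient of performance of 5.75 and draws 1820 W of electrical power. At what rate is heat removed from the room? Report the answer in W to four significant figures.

10470 W

Q̇_C = COP × Ẇ = 5.75 × 1820 = 10470 W.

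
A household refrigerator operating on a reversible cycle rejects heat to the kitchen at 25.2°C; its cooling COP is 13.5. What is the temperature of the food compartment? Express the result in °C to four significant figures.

For a Carnot refrigerator COP_R = T_C/(T_H − T_C), so T_C = COP·T_H/(1 + COP).
With T_H = 298.35 K, T_C = 13.5 × 298.35/14.50 = 277.77 K.
Converting, 277.77 K = 4.62°C.

4.624 °C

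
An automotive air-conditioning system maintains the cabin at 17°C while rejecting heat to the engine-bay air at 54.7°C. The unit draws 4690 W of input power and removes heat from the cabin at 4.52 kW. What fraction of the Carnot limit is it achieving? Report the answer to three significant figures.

Converting, Q̇_C = 4.520 kW = 4520 W, so COP_actual = Q̇_C/Ẇ = 4520/4690 = 0.9638.
In absolute terms T_C = 290.15 K and T_H = 327.85 K, so ΔT = 37.70 K.
COP_Carnot = T_C/ΔT = 290.15/37.70 = 7.696.
η_II = COP_actual/COP_Carnot = 0.9638/7.696 = 0.1252.

0.125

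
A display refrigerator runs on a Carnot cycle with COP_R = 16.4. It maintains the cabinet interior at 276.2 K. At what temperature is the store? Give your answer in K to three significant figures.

293 K

COP_R = T_C/(T_H − T_C) gives T_H − T_C = T_C/COP.
With T_C = 276.20 K, T_H = 276.20 × (1 + 1/16.4) = 293.04 K.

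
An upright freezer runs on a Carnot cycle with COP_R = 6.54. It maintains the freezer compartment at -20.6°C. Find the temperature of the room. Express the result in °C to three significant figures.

COP_R = T_C/(T_H − T_C) gives T_H − T_C = T_C/COP.
With T_C = 252.55 K, T_H = 252.55 × (1 + 1/6.54) = 291.17 K.
Converting, 291.17 K = 18.02°C.

18.0 °C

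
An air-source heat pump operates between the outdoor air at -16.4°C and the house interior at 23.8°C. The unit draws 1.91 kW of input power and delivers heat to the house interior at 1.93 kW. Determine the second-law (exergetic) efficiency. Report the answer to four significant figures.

COP_actual = Q̇_H/Ẇ = 1.930/1.910 = 1.010.
In absolute terms T_C = 256.75 K and T_H = 296.95 K, so ΔT = 40.20 K.
COP_Carnot = T_H/ΔT = 296.95/40.20 = 7.387.
η_II = COP_actual/COP_Carnot = 1.010/7.387 = 0.1368.

0.1368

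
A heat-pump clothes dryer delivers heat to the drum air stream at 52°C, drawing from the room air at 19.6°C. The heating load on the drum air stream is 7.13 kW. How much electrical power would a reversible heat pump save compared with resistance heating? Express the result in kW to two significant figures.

In absolute terms T_C = 292.75 K and T_H = 325.15 K, so ΔT = 32.40 K.
COP_Carnot = T_H/ΔT = 325.15/32.40 = 10.04.
Resistance heating needs Ẇ_res = Q̇_H = 7.130 kW; the reversible heat pump needs only Ẇ_hp = Q̇_H/COP = 0.7105 kW.
Saving = 7.130 − 0.7105 = 6.420 kW.

6.4 kW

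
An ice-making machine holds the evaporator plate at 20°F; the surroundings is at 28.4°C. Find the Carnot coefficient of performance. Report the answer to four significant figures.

In absolute terms T_C = 266.48 K and T_H = 301.55 K, so ΔT = 35.07 K.
For a reversible cycle, COP_Carnot = T_C/ΔT = 266.48/35.07 = 7.599.

7.599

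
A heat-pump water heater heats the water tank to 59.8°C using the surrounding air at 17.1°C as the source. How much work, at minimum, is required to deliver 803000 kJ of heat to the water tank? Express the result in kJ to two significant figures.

100000 kJ

In absolute terms T_C = 290.25 K and T_H = 332.95 K, so ΔT = 42.70 K.
The reversible limit is COP_HP = T_H/ΔT = 7.797, so W_min = Q_H/COP = Q_H·ΔT/T_H.
W_min = 803000 × 42.70/332.95 = 103000 kJ.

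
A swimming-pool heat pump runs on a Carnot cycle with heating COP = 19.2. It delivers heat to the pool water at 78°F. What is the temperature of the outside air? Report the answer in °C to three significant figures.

COP_HP = T_H/(T_H − T_C) gives T_H − T_C = T_H/COP.
With T_H = 298.71 K, T_C = 298.71 × (1 − 1/19.2) = 283.15 K.
Converting, 283.15 K = 10.00°C.

10.0 °C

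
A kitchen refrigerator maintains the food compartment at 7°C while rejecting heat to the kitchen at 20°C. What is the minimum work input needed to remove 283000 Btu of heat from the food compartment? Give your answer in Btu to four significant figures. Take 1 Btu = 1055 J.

13130 Btu

In absolute terms T_C = 280.15 K and T_H = 293.15 K, so ΔT = 13.00 K.
The reversible limit is COP_R = T_C/ΔT = 21.55, so W_min = Q_C/COP = Q_C·ΔT/T_C.
W_min = 283000 × 13.00/280.15 = 13130 Btu.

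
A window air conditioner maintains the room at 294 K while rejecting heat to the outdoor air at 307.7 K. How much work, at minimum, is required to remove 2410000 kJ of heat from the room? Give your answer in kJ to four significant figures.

The reservoir spacing is ΔT = 307.7 − 294 = 13.70 K.
The reversible limit is COP_R = T_C/ΔT = 21.46, so W_min = Q_C/COP = Q_C·ΔT/T_C.
W_min = 2410000 × 13.70/294.00 = 112300 kJ.

112300 kJ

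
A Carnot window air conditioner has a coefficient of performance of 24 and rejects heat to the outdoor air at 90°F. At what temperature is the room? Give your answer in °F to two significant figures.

For a Carnot refrigerator COP_R = T_C/(T_H − T_C), so T_C = COP·T_H/(1 + COP).
With T_H = 305.37 K, T_C = 24 × 305.37/25.00 = 293.16 K.
Converting, 293.16 K = 68.01°F.

68 °F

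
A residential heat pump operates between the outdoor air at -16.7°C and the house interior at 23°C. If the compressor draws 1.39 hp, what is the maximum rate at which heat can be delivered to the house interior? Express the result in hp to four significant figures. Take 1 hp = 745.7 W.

10.37 hp

In absolute terms T_C = 256.45 K and T_H = 296.15 K, so ΔT = 39.70 K.
COP_Carnot = T_H/ΔT = 296.15/39.70 = 7.460.
Q̇_max = COP_Carnot × Ẇ = 7.460 × 1.390 hp = 10.37 hp.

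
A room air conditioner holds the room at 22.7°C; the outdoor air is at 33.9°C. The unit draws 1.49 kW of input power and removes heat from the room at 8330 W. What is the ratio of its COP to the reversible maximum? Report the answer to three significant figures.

0.212

Converting, Q̇_C = 8330 W = 8.330 kW, so COP_actual = Q̇_C/Ẇ = 8.330/1.490 = 5.591.
In absolute terms T_C = 295.85 K and T_H = 307.05 K, so ΔT = 11.20 K.
COP_Carnot = T_C/ΔT = 295.85/11.20 = 26.42.
η_II = COP_actual/COP_Carnot = 5.591/26.42 = 0.2116.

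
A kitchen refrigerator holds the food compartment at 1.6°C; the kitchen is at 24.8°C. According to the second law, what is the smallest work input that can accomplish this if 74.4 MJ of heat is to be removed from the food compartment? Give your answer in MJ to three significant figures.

6.28 MJ

In absolute terms T_C = 274.75 K and T_H = 297.95 K, so ΔT = 23.20 K.
The reversible limit is COP_R = T_C/ΔT = 11.84, so W_min = Q_C/COP = Q_C·ΔT/T_C.
W_min = 74.40 × 23.20/274.75 = 6.282 MJ.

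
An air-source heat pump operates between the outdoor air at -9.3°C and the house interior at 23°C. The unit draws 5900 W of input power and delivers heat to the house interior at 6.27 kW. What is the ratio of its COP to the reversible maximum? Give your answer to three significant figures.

0.116

Converting, Q̇_H = 6.270 kW = 6270 W, so COP_actual = Q̇_H/Ẇ = 6270/5900 = 1.063.
In absolute terms T_C = 263.85 K and T_H = 296.15 K, so ΔT = 32.30 K.
COP_Carnot = T_H/ΔT = 296.15/32.30 = 9.169.
η_II = COP_actual/COP_Carnot = 1.063/9.169 = 0.1159.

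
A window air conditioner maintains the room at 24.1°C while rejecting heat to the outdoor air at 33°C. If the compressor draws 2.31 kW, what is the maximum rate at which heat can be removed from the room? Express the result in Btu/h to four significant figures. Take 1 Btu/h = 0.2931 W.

263200 Btu/h

In absolute terms T_C = 297.25 K and T_H = 306.15 K, so ΔT = 8.900 K.
COP_Carnot = T_C/ΔT = 297.25/8.900 = 33.40.
Q̇_max = COP_Carnot × Ẇ = 33.40 × 2.310 kW = 77.15 kW = 263200 Btu/h.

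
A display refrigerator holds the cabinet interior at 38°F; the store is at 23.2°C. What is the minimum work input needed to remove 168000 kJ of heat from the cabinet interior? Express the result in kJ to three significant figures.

12100 kJ

In absolute terms T_C = 276.48 K and T_H = 296.35 K, so ΔT = 19.87 K.
The reversible limit is COP_R = T_C/ΔT = 13.92, so W_min = Q_C/COP = Q_C·ΔT/T_C.
W_min = 168000 × 19.87/276.48 = 12070 kJ.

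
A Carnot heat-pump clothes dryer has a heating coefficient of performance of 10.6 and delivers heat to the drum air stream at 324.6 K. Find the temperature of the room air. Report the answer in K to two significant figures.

COP_HP = T_H/(T_H − T_C) gives T_H − T_C = T_H/COP.
With T_H = 324.60 K, T_C = 324.60 × (1 − 1/10.6) = 293.98 K.

290 K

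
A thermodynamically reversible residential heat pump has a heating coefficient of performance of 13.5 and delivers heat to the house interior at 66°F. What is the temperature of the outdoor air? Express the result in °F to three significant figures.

COP_HP = T_H/(T_H − T_C) gives T_H − T_C = T_H/COP.
With T_H = 292.04 K, T_C = 292.04 × (1 − 1/13.5) = 270.41 K.
Converting, 270.41 K = 27.06°F.

27.1 °F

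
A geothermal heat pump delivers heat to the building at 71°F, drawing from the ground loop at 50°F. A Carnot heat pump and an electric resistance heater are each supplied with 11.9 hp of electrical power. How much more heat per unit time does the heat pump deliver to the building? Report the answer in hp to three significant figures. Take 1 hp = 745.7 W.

289 hp

In absolute terms T_C = 283.15 K and T_H = 294.82 K, so ΔT = 11.67 K.
COP_Carnot = T_H/ΔT = 294.82/11.67 = 25.27.
The heat pump delivers Q̇_H = COP × Ẇ = 300.7 hp; the resistance heater delivers Ẇ = 11.90 hp.
Extra = (COP − 1)·Ẇ = 288.8 hp.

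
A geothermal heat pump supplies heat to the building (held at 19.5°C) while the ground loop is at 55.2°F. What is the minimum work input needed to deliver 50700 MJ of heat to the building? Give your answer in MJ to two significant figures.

1100 MJ

In absolute terms T_C = 286.04 K and T_H = 292.65 K, so ΔT = 6.611 K.
The reversible limit is COP_HP = T_H/ΔT = 44.27, so W_min = Q_H/COP = Q_H·ΔT/T_H.
W_min = 50700 × 6.611/292.65 = 1145 MJ.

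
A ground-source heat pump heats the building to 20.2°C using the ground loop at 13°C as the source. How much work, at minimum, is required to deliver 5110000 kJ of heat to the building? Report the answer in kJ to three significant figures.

In absolute terms T_C = 286.15 K and T_H = 293.35 K, so ΔT = 7.200 K.
The reversible limit is COP_HP = T_H/ΔT = 40.74, so W_min = Q_H/COP = Q_H·ΔT/T_H.
W_min = 5110000 × 7.200/293.35 = 125400 kJ.

125000 kJ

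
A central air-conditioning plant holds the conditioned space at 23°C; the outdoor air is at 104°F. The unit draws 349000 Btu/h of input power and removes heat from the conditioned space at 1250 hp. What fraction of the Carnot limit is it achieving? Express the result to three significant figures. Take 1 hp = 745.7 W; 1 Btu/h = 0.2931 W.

Converting, Q̇_C = 1250 hp = 3180000 Btu/h, so COP_actual = Q̇_C/Ẇ = 3180000/349000 = 9.112.
In absolute terms T_C = 296.15 K and T_H = 313.15 K, so ΔT = 17.00 K.
COP_Carnot = T_C/ΔT = 296.15/17.00 = 17.42.
η_II = COP_actual/COP_Carnot = 9.112/17.42 = 0.5231.

0.523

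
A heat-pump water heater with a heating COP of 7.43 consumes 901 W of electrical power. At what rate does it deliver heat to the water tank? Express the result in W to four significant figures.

Q̇_H = COP_HP × Ẇ = 7.43 × 901.0 = 6694 W.

6694 W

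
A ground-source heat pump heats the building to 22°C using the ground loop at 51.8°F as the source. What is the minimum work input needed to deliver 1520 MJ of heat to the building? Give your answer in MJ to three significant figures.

In absolute terms T_C = 284.15 K and T_H = 295.15 K, so ΔT = 11.00 K.
The reversible limit is COP_HP = T_H/ΔT = 26.83, so W_min = Q_H/COP = Q_H·ΔT/T_H.
W_min = 1520 × 11.00/295.15 = 56.65 MJ.

56.6 MJ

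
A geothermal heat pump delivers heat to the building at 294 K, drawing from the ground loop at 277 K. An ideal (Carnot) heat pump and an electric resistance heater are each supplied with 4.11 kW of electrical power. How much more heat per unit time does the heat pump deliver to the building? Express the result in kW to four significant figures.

66.97 kW

The reservoir spacing is ΔT = 294 − 277 = 17.00 K.
COP_Carnot = T_H/ΔT = 294.00/17.00 = 17.29.
The heat pump delivers Q̇_H = COP × Ẇ = 71.08 kW; the resistance heater delivers Ẇ = 4.110 kW.
Extra = (COP − 1)·Ẇ = 66.97 kW.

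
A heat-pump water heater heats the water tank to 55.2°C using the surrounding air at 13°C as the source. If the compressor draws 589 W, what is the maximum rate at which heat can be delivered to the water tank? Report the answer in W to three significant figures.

In absolute terms T_C = 286.15 K and T_H = 328.35 K, so ΔT = 42.20 K.
COP_Carnot = T_H/ΔT = 328.35/42.20 = 7.781.
Q̇_max = COP_Carnot × Ẇ = 7.781 × 589.0 W = 4583 W.

4580 W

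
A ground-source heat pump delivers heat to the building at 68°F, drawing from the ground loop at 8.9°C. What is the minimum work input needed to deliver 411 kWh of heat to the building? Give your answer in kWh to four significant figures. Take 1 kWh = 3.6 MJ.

15.56 kWh

In absolute terms T_C = 282.05 K and T_H = 293.15 K, so ΔT = 11.10 K.
The reversible limit is COP_HP = T_H/ΔT = 26.41, so W_min = Q_H/COP = Q_H·ΔT/T_H.
W_min = 411.0 × 11.10/293.15 = 15.56 kWh.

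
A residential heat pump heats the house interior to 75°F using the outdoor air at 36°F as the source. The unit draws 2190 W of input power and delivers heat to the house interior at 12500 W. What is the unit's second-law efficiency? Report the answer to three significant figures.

0.416

COP_actual = Q̇_H/Ẇ = 12500/2190 = 5.708.
In absolute terms T_C = 275.37 K and T_H = 297.04 K, so ΔT = 21.67 K.
COP_Carnot = T_H/ΔT = 297.04/21.67 = 13.71.
η_II = COP_actual/COP_Carnot = 5.708/13.71 = 0.4163.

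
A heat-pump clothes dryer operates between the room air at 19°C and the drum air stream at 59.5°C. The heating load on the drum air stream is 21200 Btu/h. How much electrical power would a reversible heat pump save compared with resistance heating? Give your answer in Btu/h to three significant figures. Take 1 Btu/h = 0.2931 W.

In absolute terms T_C = 292.15 K and T_H = 332.65 K, so ΔT = 40.50 K.
COP_Carnot = T_H/ΔT = 332.65/40.50 = 8.214.
Resistance heating needs Ẇ_res = Q̇_H = 21200 Btu/h; the reversible heat pump needs only Ẇ_hp = Q̇_H/COP = 2581 Btu/h.
Saving = 21200 − 2581 = 18620 Btu/h.

18600 Btu/h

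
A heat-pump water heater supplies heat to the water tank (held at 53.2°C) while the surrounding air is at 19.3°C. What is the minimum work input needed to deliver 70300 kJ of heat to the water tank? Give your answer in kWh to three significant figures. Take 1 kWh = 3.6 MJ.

2.03 kWh

In absolute terms T_C = 292.45 K and T_H = 326.35 K, so ΔT = 33.90 K.
The reversible limit is COP_HP = T_H/ΔT = 9.627, so W_min = Q_H/COP = Q_H·ΔT/T_H.
W_min = 70300 × 33.90/326.35 = 7302 kJ = 2.028 kWh.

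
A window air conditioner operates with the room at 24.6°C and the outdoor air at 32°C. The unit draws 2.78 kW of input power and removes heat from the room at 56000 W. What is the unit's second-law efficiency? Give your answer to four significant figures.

Converting, Q̇_C = 56000 W = 56.00 kW, so COP_actual = Q̇_C/Ẇ = 56.00/2.780 = 20.14.
In absolute terms T_C = 297.75 K and T_H = 305.15 K, so ΔT = 7.400 K.
COP_Carnot = T_C/ΔT = 297.75/7.400 = 40.24.
η_II = COP_actual/COP_Carnot = 20.14/40.24 = 0.5006.

0.5006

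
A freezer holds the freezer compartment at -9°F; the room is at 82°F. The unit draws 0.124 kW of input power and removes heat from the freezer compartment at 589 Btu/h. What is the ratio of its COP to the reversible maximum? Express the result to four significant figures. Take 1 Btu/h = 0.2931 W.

Converting, Q̇_C = 589.0 Btu/h = 0.1726 kW, so COP_actual = Q̇_C/Ẇ = 0.1726/0.1240 = 1.392.
In absolute terms T_C = 250.37 K and T_H = 300.93 K, so ΔT = 50.56 K.
COP_Carnot = T_C/ΔT = 250.37/50.56 = 4.952.
η_II = COP_actual/COP_Carnot = 1.392/4.952 = 0.2811.

0.2811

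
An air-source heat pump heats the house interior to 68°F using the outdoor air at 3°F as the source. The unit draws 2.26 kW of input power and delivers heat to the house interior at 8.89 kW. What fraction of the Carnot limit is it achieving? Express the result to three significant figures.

0.485

COP_actual = Q̇_H/Ẇ = 8.890/2.260 = 3.934.
In absolute terms T_C = 257.04 K and T_H = 293.15 K, so ΔT = 36.11 K.
COP_Carnot = T_H/ΔT = 293.15/36.11 = 8.118.
η_II = COP_actual/COP_Carnot = 3.934/8.118 = 0.4846.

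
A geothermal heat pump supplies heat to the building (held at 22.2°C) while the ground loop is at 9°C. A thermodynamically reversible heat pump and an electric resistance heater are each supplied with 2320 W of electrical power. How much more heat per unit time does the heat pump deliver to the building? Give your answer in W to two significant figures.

50000 W

In absolute terms T_C = 282.15 K and T_H = 295.35 K, so ΔT = 13.20 K.
COP_Carnot = T_H/ΔT = 295.35/13.20 = 22.38.
The heat pump delivers Q̇_H = COP × Ẇ = 51910 W; the resistance heater delivers Ẇ = 2320 W.
Extra = (COP − 1)·Ẇ = 49590 W.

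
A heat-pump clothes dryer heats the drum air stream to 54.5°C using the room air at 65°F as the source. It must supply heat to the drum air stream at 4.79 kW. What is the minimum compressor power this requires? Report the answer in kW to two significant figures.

In absolute terms T_C = 291.48 K and T_H = 327.65 K, so ΔT = 36.17 K.
COP_Carnot = T_H/ΔT = 327.65/36.17 = 9.059.
Ẇ_min = Q̇/COP_Carnot = 4.790/9.059 = 0.5287 kW.

0.53 kW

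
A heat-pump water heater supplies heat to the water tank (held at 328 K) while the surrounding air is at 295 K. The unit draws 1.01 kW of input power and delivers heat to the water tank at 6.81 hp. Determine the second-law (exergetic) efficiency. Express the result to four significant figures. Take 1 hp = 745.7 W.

0.5059

Converting, Q̇_H = 6.810 hp = 5.078 kW, so COP_actual = Q̇_H/Ẇ = 5.078/1.010 = 5.028.
The reservoir spacing is ΔT = 328 − 295 = 33.00 K.
COP_Carnot = T_H/ΔT = 328.00/33.00 = 9.939.
η_II = COP_actual/COP_Carnot = 5.028/9.939 = 0.5059.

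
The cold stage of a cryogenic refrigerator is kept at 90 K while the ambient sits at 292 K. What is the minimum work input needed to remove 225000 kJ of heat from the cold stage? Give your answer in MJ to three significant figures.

505 MJ

The reservoir spacing is ΔT = 292 − 90 = 202.0 K.
The reversible limit is COP_R = T_C/ΔT = 0.4455, so W_min = Q_C/COP = Q_C·ΔT/T_C.
W_min = 225000 × 202.0/90.00 = 505000 kJ = 505.0 MJ.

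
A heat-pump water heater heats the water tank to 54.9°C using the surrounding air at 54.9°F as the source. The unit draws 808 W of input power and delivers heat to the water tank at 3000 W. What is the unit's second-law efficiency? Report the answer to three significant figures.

0.477

COP_actual = Q̇_H/Ẇ = 3000/808.0 = 3.713.
In absolute terms T_C = 285.87 K and T_H = 328.05 K, so ΔT = 42.18 K.
COP_Carnot = T_H/ΔT = 328.05/42.18 = 7.778.
η_II = COP_actual/COP_Carnot = 3.713/7.778 = 0.4774.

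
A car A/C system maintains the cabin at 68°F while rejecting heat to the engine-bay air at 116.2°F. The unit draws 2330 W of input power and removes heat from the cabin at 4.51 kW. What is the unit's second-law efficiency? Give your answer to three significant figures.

Converting, Q̇_C = 4.510 kW = 4510 W, so COP_actual = Q̇_C/Ẇ = 4510/2330 = 1.936.
In absolute terms T_C = 293.15 K and T_H = 319.93 K, so ΔT = 26.78 K.
COP_Carnot = T_C/ΔT = 293.15/26.78 = 10.95.
η_II = COP_actual/COP_Carnot = 1.936/10.95 = 0.1768.

0.177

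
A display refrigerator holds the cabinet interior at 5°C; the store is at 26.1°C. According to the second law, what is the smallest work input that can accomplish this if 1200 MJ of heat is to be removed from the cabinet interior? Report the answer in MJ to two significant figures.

91 MJ

In absolute terms T_C = 278.15 K and T_H = 299.25 K, so ΔT = 21.10 K.
The reversible limit is COP_R = T_C/ΔT = 13.18, so W_min = Q_C/COP = Q_C·ΔT/T_C.
W_min = 1200 × 21.10/278.15 = 91.03 MJ.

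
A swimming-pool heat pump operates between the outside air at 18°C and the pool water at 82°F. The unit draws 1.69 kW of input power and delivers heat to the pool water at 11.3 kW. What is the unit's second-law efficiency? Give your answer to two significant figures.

COP_actual = Q̇_H/Ẇ = 11.30/1.690 = 6.686.
In absolute terms T_C = 291.15 K and T_H = 300.93 K, so ΔT = 9.778 K.
COP_Carnot = T_H/ΔT = 300.93/9.778 = 30.78.
η_II = COP_actual/COP_Carnot = 6.686/30.78 = 0.2173.

0.22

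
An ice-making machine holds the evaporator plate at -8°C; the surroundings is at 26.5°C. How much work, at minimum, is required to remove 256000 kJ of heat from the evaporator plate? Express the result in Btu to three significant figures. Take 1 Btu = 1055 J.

31600 Btu

In absolute terms T_C = 265.15 K and T_H = 299.65 K, so ΔT = 34.50 K.
The reversible limit is COP_R = T_C/ΔT = 7.686, so W_min = Q_C/COP = Q_C·ΔT/T_C.
W_min = 256000 × 34.50/265.15 = 33310 kJ = 31570 Btu.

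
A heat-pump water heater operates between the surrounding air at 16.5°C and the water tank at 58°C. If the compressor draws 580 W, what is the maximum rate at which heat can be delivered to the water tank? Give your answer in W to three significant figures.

In absolute terms T_C = 289.65 K and T_H = 331.15 K, so ΔT = 41.50 K.
COP_Carnot = T_H/ΔT = 331.15/41.50 = 7.980.
Q̇_max = COP_Carnot × Ẇ = 7.980 × 580.0 W = 4628 W.

4630 W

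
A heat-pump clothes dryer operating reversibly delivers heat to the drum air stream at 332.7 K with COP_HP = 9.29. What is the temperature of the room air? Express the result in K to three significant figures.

COP_HP = T_H/(T_H − T_C) gives T_H − T_C = T_H/COP.
With T_H = 332.70 K, T_C = 332.70 × (1 − 1/9.29) = 296.89 K.

297 K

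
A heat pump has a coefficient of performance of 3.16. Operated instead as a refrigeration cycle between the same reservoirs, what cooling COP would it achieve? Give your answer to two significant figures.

2.2

Since Q_H = Q_C + W for any cycle, COP_R = Q_C/W = Q_H/W − 1.
COP_R = 3.16 − 1 = 2.16.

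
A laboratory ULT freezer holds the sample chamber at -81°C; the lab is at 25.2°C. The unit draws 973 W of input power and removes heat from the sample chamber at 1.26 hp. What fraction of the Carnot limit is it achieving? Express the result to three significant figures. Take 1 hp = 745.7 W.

0.534

Converting, Q̇_C = 1.260 hp = 939.6 W, so COP_actual = Q̇_C/Ẇ = 939.6/973.0 = 0.9657.
In absolute terms T_C = 192.15 K and T_H = 298.35 K, so ΔT = 106.2 K.
COP_Carnot = T_C/ΔT = 192.15/106.2 = 1.809.
η_II = COP_actual/COP_Carnot = 0.9657/1.809 = 0.5337.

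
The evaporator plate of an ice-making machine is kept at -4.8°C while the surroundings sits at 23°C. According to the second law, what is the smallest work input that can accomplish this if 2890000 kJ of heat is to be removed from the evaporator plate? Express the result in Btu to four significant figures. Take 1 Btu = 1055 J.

283800 Btu

In absolute terms T_C = 268.35 K and T_H = 296.15 K, so ΔT = 27.80 K.
The reversible limit is COP_R = T_C/ΔT = 9.653, so W_min = Q_C/COP = Q_C·ΔT/T_C.
W_min = 2890000 × 27.80/268.35 = 299400 kJ = 283800 Btu.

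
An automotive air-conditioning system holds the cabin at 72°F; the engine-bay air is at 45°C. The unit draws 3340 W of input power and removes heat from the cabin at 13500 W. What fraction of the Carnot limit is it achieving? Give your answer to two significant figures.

COP_actual = Q̇_C/Ẇ = 13500/3340 = 4.042.
In absolute terms T_C = 295.37 K and T_H = 318.15 K, so ΔT = 22.78 K.
COP_Carnot = T_C/ΔT = 295.37/22.78 = 12.97.
η_II = COP_actual/COP_Carnot = 4.042/12.97 = 0.3117.

0.31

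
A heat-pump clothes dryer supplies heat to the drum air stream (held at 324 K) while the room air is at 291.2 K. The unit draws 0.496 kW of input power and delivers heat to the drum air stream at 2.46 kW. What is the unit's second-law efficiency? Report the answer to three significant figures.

COP_actual = Q̇_H/Ẇ = 2.460/0.4960 = 4.960.
The reservoir spacing is ΔT = 324 − 291.2 = 32.80 K.
COP_Carnot = T_H/ΔT = 324.00/32.80 = 9.878.
η_II = COP_actual/COP_Carnot = 4.960/9.878 = 0.5021.

0.502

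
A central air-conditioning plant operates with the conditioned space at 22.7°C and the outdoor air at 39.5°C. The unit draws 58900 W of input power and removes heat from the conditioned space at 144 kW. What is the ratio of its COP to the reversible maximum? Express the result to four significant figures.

0.1388

Converting, Q̇_C = 144.0 kW = 144000 W, so COP_actual = Q̇_C/Ẇ = 144000/58900 = 2.445.
In absolute terms T_C = 295.85 K and T_H = 312.65 K, so ΔT = 16.80 K.
COP_Carnot = T_C/ΔT = 295.85/16.80 = 17.61.
η_II = COP_actual/COP_Carnot = 2.445/17.61 = 0.1388.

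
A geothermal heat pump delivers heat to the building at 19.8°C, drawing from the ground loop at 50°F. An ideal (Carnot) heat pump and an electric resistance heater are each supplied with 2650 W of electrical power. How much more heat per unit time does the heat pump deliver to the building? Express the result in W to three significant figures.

In absolute terms T_C = 283.15 K and T_H = 292.95 K, so ΔT = 9.800 K.
COP_Carnot = T_H/ΔT = 292.95/9.800 = 29.89.
The heat pump delivers Q̇_H = COP × Ẇ = 79220 W; the resistance heater delivers Ẇ = 2650 W.
Extra = (COP − 1)·Ẇ = 76570 W.

76600 W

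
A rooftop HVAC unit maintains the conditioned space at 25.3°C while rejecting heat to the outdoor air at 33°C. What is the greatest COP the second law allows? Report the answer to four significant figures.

In absolute terms T_C = 298.45 K and T_H = 306.15 K, so ΔT = 7.700 K.
For a reversible cycle, COP_Carnot = T_C/ΔT = 298.45/7.700 = 38.76.

38.76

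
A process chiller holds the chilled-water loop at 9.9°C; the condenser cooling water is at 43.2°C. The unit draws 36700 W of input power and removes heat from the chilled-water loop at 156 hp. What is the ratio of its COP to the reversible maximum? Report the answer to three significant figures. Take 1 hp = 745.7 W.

0.373

Converting, Q̇_C = 156.0 hp = 116300 W, so COP_actual = Q̇_C/Ẇ = 116300/36700 = 3.170.
In absolute terms T_C = 283.05 K and T_H = 316.35 K, so ΔT = 33.30 K.
COP_Carnot = T_C/ΔT = 283.05/33.30 = 8.500.
η_II = COP_actual/COP_Carnot = 3.170/8.500 = 0.3729.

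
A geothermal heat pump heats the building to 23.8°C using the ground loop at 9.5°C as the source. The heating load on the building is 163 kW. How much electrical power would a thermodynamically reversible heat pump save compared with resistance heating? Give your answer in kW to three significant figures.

In absolute terms T_C = 282.65 K and T_H = 296.95 K, so ΔT = 14.30 K.
COP_Carnot = T_H/ΔT = 296.95/14.30 = 20.77.
Resistance heating needs Ẇ_res = Q̇_H = 163.0 kW; the reversible heat pump needs only Ẇ_hp = Q̇_H/COP = 7.849 kW.
Saving = 163.0 − 7.849 = 155.2 kW.

155 kW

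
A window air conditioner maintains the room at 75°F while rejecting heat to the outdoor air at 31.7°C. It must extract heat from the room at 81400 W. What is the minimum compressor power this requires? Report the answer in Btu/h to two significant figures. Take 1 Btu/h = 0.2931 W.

7300 Btu/h

In absolute terms T_C = 297.04 K and T_H = 304.85 K, so ΔT = 7.811 K.
COP_Carnot = T_C/ΔT = 297.04/7.811 = 38.03.
Ẇ_min = Q̇/COP_Carnot = 81400/38.03 = 2141 W = 7303 Btu/h.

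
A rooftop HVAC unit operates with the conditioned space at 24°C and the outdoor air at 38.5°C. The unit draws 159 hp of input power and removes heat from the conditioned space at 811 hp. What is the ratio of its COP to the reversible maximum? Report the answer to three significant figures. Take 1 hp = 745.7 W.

COP_actual = Q̇_C/Ẇ = 811.0/159.0 = 5.101.
In absolute terms T_C = 297.15 K and T_H = 311.65 K, so ΔT = 14.50 K.
COP_Carnot = T_C/ΔT = 297.15/14.50 = 20.49.
η_II = COP_actual/COP_Carnot = 5.101/20.49 = 0.2489.

0.249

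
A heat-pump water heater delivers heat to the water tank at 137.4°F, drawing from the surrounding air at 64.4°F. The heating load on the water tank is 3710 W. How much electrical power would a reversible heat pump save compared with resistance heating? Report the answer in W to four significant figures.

3256 W

In absolute terms T_C = 291.15 K and T_H = 331.71 K, so ΔT = 40.56 K.
COP_Carnot = T_H/ΔT = 331.71/40.56 = 8.179.
Resistance heating needs Ẇ_res = Q̇_H = 3710 W; the reversible heat pump needs only Ẇ_hp = Q̇_H/COP = 453.6 W.
Saving = 3710 − 453.6 = 3256 W.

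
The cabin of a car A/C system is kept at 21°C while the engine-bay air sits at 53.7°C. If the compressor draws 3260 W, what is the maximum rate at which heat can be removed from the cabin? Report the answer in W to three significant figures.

In absolute terms T_C = 294.15 K and T_H = 326.85 K, so ΔT = 32.70 K.
COP_Carnot = T_C/ΔT = 294.15/32.70 = 8.995.
Q̇_max = COP_Carnot × Ẇ = 8.995 × 3260 W = 29330 W.

29300 W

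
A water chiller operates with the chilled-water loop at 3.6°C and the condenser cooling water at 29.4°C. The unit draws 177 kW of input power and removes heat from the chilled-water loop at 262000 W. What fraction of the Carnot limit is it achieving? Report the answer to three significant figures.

0.138

Converting, Q̇_C = 262000 W = 262.0 kW, so COP_actual = Q̇_C/Ẇ = 262.0/177.0 = 1.480.
In absolute terms T_C = 276.75 K and T_H = 302.55 K, so ΔT = 25.80 K.
COP_Carnot = T_C/ΔT = 276.75/25.80 = 10.73.
η_II = COP_actual/COP_Carnot = 1.480/10.73 = 0.1380.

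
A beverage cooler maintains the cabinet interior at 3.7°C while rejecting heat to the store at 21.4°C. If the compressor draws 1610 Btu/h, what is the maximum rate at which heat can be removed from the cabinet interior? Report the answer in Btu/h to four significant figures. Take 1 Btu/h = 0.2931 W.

25180 Btu/h

In absolute terms T_C = 276.85 K and T_H = 294.55 K, so ΔT = 17.70 K.
COP_Carnot = T_C/ΔT = 276.85/17.70 = 15.64.
Q̇_max = COP_Carnot × Ẇ = 15.64 × 1610 Btu/h = 25180 Btu/h.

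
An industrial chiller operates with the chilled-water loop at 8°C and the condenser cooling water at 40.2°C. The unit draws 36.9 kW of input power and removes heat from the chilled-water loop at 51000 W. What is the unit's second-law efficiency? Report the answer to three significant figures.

Converting, Q̇_C = 51000 W = 51.00 kW, so COP_actual = Q̇_C/Ẇ = 51.00/36.90 = 1.382.
In absolute terms T_C = 281.15 K and T_H = 313.35 K, so ΔT = 32.20 K.
COP_Carnot = T_C/ΔT = 281.15/32.20 = 8.731.
η_II = COP_actual/COP_Carnot = 1.382/8.731 = 0.1583.

0.158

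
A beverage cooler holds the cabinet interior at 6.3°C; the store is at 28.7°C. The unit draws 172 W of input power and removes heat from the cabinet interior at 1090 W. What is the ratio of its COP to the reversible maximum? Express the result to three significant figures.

COP_actual = Q̇_C/Ẇ = 1090/172.0 = 6.337.
In absolute terms T_C = 279.45 K and T_H = 301.85 K, so ΔT = 22.40 K.
COP_Carnot = T_C/ΔT = 279.45/22.40 = 12.48.
η_II = COP_actual/COP_Carnot = 6.337/12.48 = 0.5080.

0.508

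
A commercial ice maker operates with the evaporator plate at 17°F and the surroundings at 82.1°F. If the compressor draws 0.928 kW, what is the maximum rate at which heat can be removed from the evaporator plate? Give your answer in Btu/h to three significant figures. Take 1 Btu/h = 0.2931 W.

23200 Btu/h

In absolute terms T_C = 264.82 K and T_H = 300.98 K, so ΔT = 36.17 K.
COP_Carnot = T_C/ΔT = 264.82/36.17 = 7.322.
Q̇_max = COP_Carnot × Ẇ = 7.322 × 0.9280 kW = 6.795 kW = 23180 Btu/h.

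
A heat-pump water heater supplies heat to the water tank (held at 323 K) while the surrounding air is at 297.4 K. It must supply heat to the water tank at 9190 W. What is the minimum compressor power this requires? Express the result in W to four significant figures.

728.4 W

The reservoir spacing is ΔT = 323 − 297.4 = 25.60 K.
COP_Carnot = T_H/ΔT = 323.00/25.60 = 12.62.
Ẇ_min = Q̇/COP_Carnot = 9190/12.62 = 728.4 W.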